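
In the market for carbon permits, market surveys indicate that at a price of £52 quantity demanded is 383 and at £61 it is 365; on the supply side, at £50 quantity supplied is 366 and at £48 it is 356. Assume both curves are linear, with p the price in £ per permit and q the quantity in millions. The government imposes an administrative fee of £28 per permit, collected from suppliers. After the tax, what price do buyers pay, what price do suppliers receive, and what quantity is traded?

Demand slope: (365 − 383)/(61 − 52) = -2, so qd = 487 − 2p.
Supply slope: (356 − 366)/(48 − 50) = 5, so qs = 5p + 116.
Without the tax, 487 − 2p = 5p + 116 gives 7p = 371, so p* = £53 and q* = 381.
With the tax collected from suppliers, supply shifts: qs = 5(p − 28) + 116.
Solving gives q = 341 with buyers paying £73 and suppliers receiving £45 (the £28 wedge).

Buyers pay £73; suppliers receive £45; quantity = 341.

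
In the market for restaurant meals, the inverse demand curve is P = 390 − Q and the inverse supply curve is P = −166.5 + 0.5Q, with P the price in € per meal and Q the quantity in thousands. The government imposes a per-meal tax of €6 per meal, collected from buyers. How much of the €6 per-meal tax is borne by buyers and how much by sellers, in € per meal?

Rewrite in direct form: Qd = 390 − P and Qs = 2P + 333.
Before the tax: set 390 − P = 2P + 333 → P* = €19, Q* = 371.
With the tax collected from buyers, demand (in seller-price terms) shifts: Qd = 390 − (P + 6).
New equilibrium: buyers pay €23, sellers receive €17, Q = 367. (Wedge: Pb − Ps = 6.)
Burden on buyers: €4; on sellers: €2. (They sum to €6.)

Buyers bear €4 per meal; sellers bear €2 per meal.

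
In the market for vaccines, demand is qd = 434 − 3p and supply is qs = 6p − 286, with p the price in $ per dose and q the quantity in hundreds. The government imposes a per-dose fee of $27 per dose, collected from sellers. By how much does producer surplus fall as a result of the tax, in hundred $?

Without the tax, 434 − 3p = 6p − 286 gives 9p = 720, so p* = $80 and q* = 194.
With the tax collected from sellers, supply shifts: qs = 6(p − 27) − 286.
Solving gives q = 140 with consumers paying $98 and sellers receiving $71 (the $27 wedge).
ΔPS is the trapezoid between Q = 140 and Q = 194 of height $9: ½ · (194 + 140) · 9 = $1503.

Producer surplus falls by $1503 hundred.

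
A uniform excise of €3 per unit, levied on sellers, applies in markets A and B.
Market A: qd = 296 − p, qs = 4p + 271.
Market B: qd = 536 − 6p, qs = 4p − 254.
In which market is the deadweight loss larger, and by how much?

Market B, by €7.2.

Market A: pre-tax p* = €5, q* = 291; post-tax q = 288.6; deadweight loss = €3.6.
Market B: pre-tax p* = €79, q* = 62; post-tax q = 54.8; deadweight loss = €10.8.
Difference: €3.6 vs €10.8 → market B is larger by €7.2.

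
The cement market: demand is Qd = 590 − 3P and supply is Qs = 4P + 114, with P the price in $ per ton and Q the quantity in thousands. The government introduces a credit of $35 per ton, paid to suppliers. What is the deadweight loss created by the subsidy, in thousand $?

Deadweight loss = $1050 thousand.

Without the subsidy, 590 − 3P = 4P + 114 gives 7P = 476, so P* = $68 and Q* = 386.
With a per-unit subsidy paid to suppliers, each receives P + 35 per unit sold, so supply becomes Qs = 4(P + 35) + 114.
Solving gives Q = 446 with buyers paying $48 and suppliers receiving $83 (the $35 wedge).
Quantity rises by |ΔQ| = |386 − 446| = 60.
DWL = ½ · t · |ΔQ| = ½ · 35 · 60 = $1050.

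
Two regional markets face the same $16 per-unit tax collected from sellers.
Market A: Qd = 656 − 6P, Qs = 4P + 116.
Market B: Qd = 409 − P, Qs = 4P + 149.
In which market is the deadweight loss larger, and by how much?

Market A, by $204.8.

Market A: pre-tax P* = $54, Q* = 332; post-tax Q = 293.6; deadweight loss = $307.2.
Market B: pre-tax P* = $52, Q* = 357; post-tax Q = 344.2; deadweight loss = $102.4.
Difference: $307.2 vs $102.4 → market A is larger by $204.8.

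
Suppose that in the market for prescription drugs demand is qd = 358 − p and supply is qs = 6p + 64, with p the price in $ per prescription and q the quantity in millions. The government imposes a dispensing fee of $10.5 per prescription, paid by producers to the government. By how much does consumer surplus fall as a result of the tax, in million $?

Consumer surplus falls by $2803.5 million.

Before the tax: set 358 − p = 6p + 64 → p* = $42, q* = 316.
With the tax collected from producers, supply shifts: qs = 6(p − 10.5) + 64.
New equilibrium: consumers pay $51, producers receive $40.5, q = 307. (Wedge: pb − ps = 10.5.)
ΔCS is the trapezoid between Q = 307 and Q = 316 of height $9: ½ · (316 + 307) · 9 = $2803.5.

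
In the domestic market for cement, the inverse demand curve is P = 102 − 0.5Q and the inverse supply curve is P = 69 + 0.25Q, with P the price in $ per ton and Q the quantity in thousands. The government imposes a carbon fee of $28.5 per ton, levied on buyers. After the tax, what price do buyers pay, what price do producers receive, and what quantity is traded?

Buyers pay $99; producers receive $70.5; quantity = 6.

Inverting to Q(P) form: Qd = 204 − 2P; Qs = 4P − 276.
Without the tax, 204 − 2P = 4P − 276 gives 6P = 480, so P* = $80 and Q* = 44.
With the tax collected from buyers, demand (in seller-price terms) shifts: Qd = 204 − 2(P + 28.5).
New equilibrium: buyers pay $99, producers receive $70.5, Q = 6. (Wedge: Pb − Ps = 28.5.)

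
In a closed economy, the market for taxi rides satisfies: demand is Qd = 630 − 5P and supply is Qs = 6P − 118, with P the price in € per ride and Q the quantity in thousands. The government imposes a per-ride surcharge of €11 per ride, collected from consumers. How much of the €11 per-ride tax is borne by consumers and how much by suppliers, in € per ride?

Consumers bear €6 per ride; suppliers bear €5 per ride.

Before the tax: set 630 − 5P = 6P − 118 → P* = €68, Q* = 290.
With the tax collected from consumers, demand (in seller-price terms) shifts: Qd = 630 − 5(P + 11).
Solving gives Q = 260 with consumers paying €74 and suppliers receiving €63 (the €11 wedge).
Burden on consumers: €6; on suppliers: €5. (They sum to €11.)
The less price-elastic side of the market bears the larger share of a per-unit tax.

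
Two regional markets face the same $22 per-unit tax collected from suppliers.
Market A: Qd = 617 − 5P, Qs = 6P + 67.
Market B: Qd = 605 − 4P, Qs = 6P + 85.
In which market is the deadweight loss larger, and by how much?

Market A, by $79.2.

Market A: pre-tax P* = $50, Q* = 367; post-tax Q = 307; deadweight loss = $660.
Market B: pre-tax P* = $52, Q* = 397; post-tax Q = 344.2; deadweight loss = $580.8.
Difference: $660 vs $580.8 → market A is larger by $79.2.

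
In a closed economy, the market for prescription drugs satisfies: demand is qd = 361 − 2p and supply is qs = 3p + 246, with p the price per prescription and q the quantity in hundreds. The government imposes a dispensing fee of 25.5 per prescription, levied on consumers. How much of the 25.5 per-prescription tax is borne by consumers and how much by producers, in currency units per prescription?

Consumers bear 15.3 per prescription; producers bear 10.2 per prescription.

Without the tax, 361 − 2p = 3p + 246 gives 5p = 115, so p* = 23 and q* = 315.
With the tax collected from consumers, demand (in seller-price terms) shifts: qd = 361 − 2(p + 25.5).
New equilibrium: consumers pay 38.3, producers receive 12.8, q = 284.4. (Wedge: pb − ps = 25.5.)
Burden on consumers: 15.3; on producers: 10.2. (They sum to 25.5.)
The less price-elastic side of the market bears the larger share of a per-unit tax.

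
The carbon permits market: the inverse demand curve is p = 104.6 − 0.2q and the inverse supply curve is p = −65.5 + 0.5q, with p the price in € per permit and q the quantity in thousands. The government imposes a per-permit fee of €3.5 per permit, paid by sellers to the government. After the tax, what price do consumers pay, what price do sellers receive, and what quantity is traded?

Rewrite in direct form: qd = 523 − 5p and qs = 2p + 131.
Without the tax, 523 − 5p = 2p + 131 gives 7p = 392, so p* = €56 and q* = 243.
With the tax collected from sellers, supply shifts: qs = 2(p − 3.5) + 131.
New equilibrium: consumers pay €57, sellers receive €53.5, q = 238. (Wedge: pb − ps = 3.5.)
The less price-elastic side of the market bears the larger share of a per-unit tax.

Consumers pay €57; sellers receive €53.5; quantity = 238.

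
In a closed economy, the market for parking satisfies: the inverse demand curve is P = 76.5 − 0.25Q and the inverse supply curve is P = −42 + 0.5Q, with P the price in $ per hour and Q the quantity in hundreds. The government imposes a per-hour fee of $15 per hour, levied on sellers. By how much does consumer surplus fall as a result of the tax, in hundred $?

Rewrite in direct form: Qd = 306 − 4P and Qs = 2P + 84.
Before the tax: set 306 − 4P = 2P + 84 → P* = $37, Q* = 158.
With the tax collected from sellers, supply shifts: Qs = 2(P − 15) + 84.
Solving gives Q = 138 with consumers paying $42 and sellers receiving $27 (the $15 wedge).
ΔCS is the trapezoid between Q = 138 and Q = 158 of height $5: ½ · (158 + 138) · 5 = $740.

Consumer surplus falls by $740 hundred.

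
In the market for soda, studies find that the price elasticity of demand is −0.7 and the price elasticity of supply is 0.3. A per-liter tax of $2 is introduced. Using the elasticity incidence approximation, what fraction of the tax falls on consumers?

Incidence ratio: consumers' share ≈ εs / (εs + |εd|) = 0.3 / (0.3 + 0.7) = 0.3.
Supply is the less elastic side, so consumers bear the smaller share.

Consumers' share ≈ 0.3.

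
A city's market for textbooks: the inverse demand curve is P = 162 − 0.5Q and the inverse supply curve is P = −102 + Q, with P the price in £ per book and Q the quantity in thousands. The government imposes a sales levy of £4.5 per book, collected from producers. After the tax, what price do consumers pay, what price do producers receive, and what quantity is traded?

Consumers pay £75.5; producers receive £71; quantity = 173.

Rewrite in direct form: Qd = 324 − 2P and Qs = P + 102.
Before the tax: set 324 − 2P = P + 102 → P* = £74, Q* = 176.
With the tax collected from producers, supply shifts: Qs = (P − 4.5) + 102.
New equilibrium: consumers pay £75.5, producers receive £71, Q = 173. (Wedge: Pb − Ps = 4.5.)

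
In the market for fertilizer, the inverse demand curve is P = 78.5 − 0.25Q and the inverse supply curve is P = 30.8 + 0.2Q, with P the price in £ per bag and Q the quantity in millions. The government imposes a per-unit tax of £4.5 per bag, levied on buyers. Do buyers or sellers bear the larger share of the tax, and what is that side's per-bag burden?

Inverting to Q(P) form: Qd = 314 − 4P; Qs = 5P − 154.
Before the tax: set 314 − 4P = 5P − 154 → P* = £52, Q* = 106.
With the tax collected from buyers, demand (in seller-price terms) shifts: Qd = 314 − 4(P + 4.5).
New equilibrium: buyers pay £54.5, sellers receive £50, Q = 96. (Wedge: Pb − Ps = 4.5.)
Per-bag burden: buyers £2.5, sellers £2.
Buyers take the larger share because demand is less price-elastic here (demand slope 4 vs supply slope 5).
The less price-elastic side of the market bears the larger share of a per-unit tax.

Buyers bear the larger share: £2.5 per bag.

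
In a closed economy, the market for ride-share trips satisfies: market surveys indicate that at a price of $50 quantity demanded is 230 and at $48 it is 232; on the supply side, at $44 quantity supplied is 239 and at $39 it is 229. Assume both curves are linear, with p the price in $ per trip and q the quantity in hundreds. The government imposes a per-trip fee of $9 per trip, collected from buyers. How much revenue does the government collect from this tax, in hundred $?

Demand slope: (232 − 230)/(48 − 50) = -1, so qd = 280 − p.
Supply slope: (229 − 239)/(39 − 44) = 2, so qs = 2p + 151.
Before the tax: set 280 − p = 2p + 151 → p* = $43, q* = 237.
With the tax collected from buyers, demand (in seller-price terms) shifts: qd = 280 − (p + 9).
Solving gives q = 231 with buyers paying $49 and suppliers receiving $40 (the $9 wedge).
Revenue = t · Q = 9 · 231 = $2079.

Tax revenue = $2079 hundred.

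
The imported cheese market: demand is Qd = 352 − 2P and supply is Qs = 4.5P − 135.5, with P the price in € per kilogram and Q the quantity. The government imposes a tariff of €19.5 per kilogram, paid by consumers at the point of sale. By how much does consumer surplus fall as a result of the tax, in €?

Before the tax: set 352 − 2P = 4.5P − 135.5 → P* = €75, Q* = 202.
With the tax collected from consumers, demand (in seller-price terms) shifts: Qd = 352 − 2(P + 19.5).
Solving gives Q = 175 with consumers paying €88.5 and sellers receiving €69 (the €19.5 wedge).
ΔCS is the trapezoid between Q = 175 and Q = 202 of height €13.5: ½ · (202 + 175) · 13.5 = €2544.75.

Consumer surplus falls by €2544.75.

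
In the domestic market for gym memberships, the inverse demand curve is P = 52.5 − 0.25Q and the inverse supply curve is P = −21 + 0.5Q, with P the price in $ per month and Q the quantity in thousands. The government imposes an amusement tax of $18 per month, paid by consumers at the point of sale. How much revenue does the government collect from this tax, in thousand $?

Tax revenue = $1332 thousand.

Inverting to Q(P) form: Qd = 210 − 4P; Qs = 2P + 42.
Before the tax: set 210 − 4P = 2P + 42 → P* = $28, Q* = 98.
With the tax collected from consumers, demand (in seller-price terms) shifts: Qd = 210 − 4(P + 18).
Solving gives Q = 74 with consumers paying $34 and producers receiving $16 (the $18 wedge).
Revenue = t · Q = 18 · 74 = $1332.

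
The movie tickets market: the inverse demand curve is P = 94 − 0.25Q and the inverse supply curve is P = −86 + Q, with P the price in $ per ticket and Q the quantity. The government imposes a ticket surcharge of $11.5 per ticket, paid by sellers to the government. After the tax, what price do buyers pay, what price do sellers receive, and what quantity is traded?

Buyers pay $60.3; sellers receive $48.8; quantity = 134.8.

Rewrite in direct form: Qd = 376 − 4P and Qs = P + 86.
Before the tax: set 376 − 4P = P + 86 → P* = $58, Q* = 144.
With the tax collected from sellers, supply shifts: Qs = (P − 11.5) + 86.
New equilibrium: buyers pay $60.3, sellers receive $48.8, Q = 134.8. (Wedge: Pb − Ps = 11.5.)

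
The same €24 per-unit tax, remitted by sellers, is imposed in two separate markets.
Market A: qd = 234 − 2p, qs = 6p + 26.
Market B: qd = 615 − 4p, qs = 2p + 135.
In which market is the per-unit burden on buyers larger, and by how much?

Market A, by €10.

Market A: pre-tax p* = €26, q* = 182; post-tax q = 146; per-unit burden on buyers = €18.
Market B: pre-tax p* = €80, q* = 295; post-tax q = 263; per-unit burden on buyers = €8.
Difference: €18 vs €8 → market A is larger by €10.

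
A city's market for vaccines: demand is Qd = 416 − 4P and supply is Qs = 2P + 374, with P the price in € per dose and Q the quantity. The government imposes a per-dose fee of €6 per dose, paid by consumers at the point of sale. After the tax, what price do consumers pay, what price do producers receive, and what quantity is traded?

Before the tax: set 416 − 4P = 2P + 374 → P* = €7, Q* = 388.
With the tax collected from consumers, demand (in seller-price terms) shifts: Qd = 416 − 4(P + 6).
New equilibrium: consumers pay €9, producers receive €3, Q = 380. (Wedge: Pb − Ps = 6.)
The less price-elastic side of the market bears the larger share of a per-unit tax.

Consumers pay €9; producers receive €3; quantity = 380.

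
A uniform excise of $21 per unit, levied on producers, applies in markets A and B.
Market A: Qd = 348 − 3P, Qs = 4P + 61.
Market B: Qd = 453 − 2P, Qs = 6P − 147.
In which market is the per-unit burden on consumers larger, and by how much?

Market B, by $3.75.

Market A: pre-tax P* = $41, Q* = 225; post-tax Q = 189; per-unit burden on consumers = $12.
Market B: pre-tax P* = $75, Q* = 303; post-tax Q = 271.5; per-unit burden on consumers = $15.75.
Difference: $12 vs $15.75 → market B is larger by $3.75.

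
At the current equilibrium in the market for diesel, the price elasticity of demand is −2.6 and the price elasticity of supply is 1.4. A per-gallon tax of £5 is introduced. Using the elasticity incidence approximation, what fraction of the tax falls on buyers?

Buyers' share ≈ 0.35.

Incidence ratio: buyers' share ≈ εs / (εs + |εd|) = 1.4 / (1.4 + 2.6) = 0.35.
Supply is the less elastic side, so buyers bear the smaller share.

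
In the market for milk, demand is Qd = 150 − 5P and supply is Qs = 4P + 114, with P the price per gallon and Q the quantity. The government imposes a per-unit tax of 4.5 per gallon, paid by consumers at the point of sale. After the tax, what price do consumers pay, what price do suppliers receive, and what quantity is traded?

Consumers pay 6; suppliers receive 1.5; quantity = 120.

Without the tax, 150 − 5P = 4P + 114 gives 9P = 36, so P* = 4 and Q* = 130.
With the tax collected from consumers, demand (in seller-price terms) shifts: Qd = 150 − 5(P + 4.5).
Solving gives Q = 120 with consumers paying 6 and suppliers receiving 1.5 (the 4.5 wedge).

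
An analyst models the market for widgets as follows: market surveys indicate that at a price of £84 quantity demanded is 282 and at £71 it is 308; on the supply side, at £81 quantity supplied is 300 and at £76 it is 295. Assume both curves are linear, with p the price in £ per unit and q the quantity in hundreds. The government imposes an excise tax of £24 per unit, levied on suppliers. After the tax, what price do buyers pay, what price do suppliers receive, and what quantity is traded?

Buyers pay £85; suppliers receive £61; quantity = 280.

Demand slope: (308 − 282)/(71 − 84) = -2, so qd = 450 − 2p.
Supply slope: (295 − 300)/(76 − 81) = 1, so qs = p + 219.
Without the tax, 450 − 2p = p + 219 gives 3p = 231, so p* = £77 and q* = 296.
With the tax collected from suppliers, supply shifts: qs = (p − 24) + 219.
Solving gives q = 280 with buyers paying £85 and suppliers receiving £61 (the £24 wedge).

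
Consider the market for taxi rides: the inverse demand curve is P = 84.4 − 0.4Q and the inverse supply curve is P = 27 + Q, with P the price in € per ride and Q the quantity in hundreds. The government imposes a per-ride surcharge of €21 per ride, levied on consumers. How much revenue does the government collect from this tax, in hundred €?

Rewrite in direct form: Qd = 211 − 2.5P and Qs = P − 27.
Without the tax, 211 − 2.5P = P − 27 gives 3.5P = 238, so P* = €68 and Q* = 41.
With the tax collected from consumers, demand (in seller-price terms) shifts: Qd = 211 − 2.5(P + 21).
New equilibrium: consumers pay €74, suppliers receive €53, Q = 26. (Wedge: Pb − Ps = 21.)
Revenue = t · Q = 21 · 26 = €546.

Tax revenue = €546 hundred.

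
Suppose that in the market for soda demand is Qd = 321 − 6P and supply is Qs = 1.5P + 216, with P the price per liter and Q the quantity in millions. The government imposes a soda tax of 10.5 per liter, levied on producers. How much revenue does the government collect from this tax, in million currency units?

Without the tax, 321 − 6P = 1.5P + 216 gives 7.5P = 105, so P* = 14 and Q* = 237.
With the tax collected from producers, supply shifts: Qs = 1.5(P − 10.5) + 216.
Solving gives Q = 224.4 with consumers paying 16.1 and producers receiving 5.6 (the 10.5 wedge).
Revenue = t · Q = 10.5 · 224.4 = 2356.2.

Tax revenue = 2356.2 million.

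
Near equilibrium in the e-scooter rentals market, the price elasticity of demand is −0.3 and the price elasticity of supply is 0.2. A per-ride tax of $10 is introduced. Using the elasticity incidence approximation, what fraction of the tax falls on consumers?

Consumers' share ≈ 0.4.

Incidence ratio: consumers' share ≈ εs / (εs + |εd|) = 0.2 / (0.2 + 0.3) = 0.4.
Supply is the less elastic side, so consumers bear the smaller share.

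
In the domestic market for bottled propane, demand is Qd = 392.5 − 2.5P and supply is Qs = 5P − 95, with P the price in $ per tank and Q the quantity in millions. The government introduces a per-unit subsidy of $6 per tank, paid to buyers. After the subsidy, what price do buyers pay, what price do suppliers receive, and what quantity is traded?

Buyers pay $61; suppliers receive $67; quantity = 240.

Without the subsidy, 392.5 − 2.5P = 5P − 95 gives 7.5P = 487.5, so P* = $65 and Q* = 230.
With a per-unit subsidy paid to buyers, each effectively pays P − 6, so demand becomes Qd = 392.5 − 2.5(P − 6).
Solving gives Q = 240 with buyers paying $61 and suppliers receiving $67 (the $6 wedge).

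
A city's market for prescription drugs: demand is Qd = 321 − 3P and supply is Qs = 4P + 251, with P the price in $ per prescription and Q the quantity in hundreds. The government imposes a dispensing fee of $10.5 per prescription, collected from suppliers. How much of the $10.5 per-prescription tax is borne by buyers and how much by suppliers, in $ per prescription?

Buyers bear $6 per prescription; suppliers bear $4.5 per prescription.

Before the tax: set 321 − 3P = 4P + 251 → P* = $10, Q* = 291.
With the tax collected from suppliers, supply shifts: Qs = 4(P − 10.5) + 251.
Solving gives Q = 273 with buyers paying $16 and suppliers receiving $5.5 (the $10.5 wedge).
Burden on buyers: $6; on suppliers: $4.5. (They sum to $10.5.)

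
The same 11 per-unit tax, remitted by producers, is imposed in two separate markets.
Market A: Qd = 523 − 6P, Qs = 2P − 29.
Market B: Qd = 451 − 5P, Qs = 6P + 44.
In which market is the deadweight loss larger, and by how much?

Market A: pre-tax P* = 69, Q* = 109; post-tax Q = 92.5; deadweight loss = 90.75.
Market B: pre-tax P* = 37, Q* = 266; post-tax Q = 236; deadweight loss = 165.
Difference: 90.75 vs 165 → market B is larger by 74.25.

Market B, by 74.25.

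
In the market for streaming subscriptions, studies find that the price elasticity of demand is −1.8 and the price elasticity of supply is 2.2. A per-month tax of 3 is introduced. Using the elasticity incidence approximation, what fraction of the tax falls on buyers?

Incidence ratio: buyers' share ≈ εs / (εs + |εd|) = 2.2 / (2.2 + 1.8) = 0.55.
Supply is the more elastic side, so buyers bear the larger share.

Buyers' share ≈ 0.55.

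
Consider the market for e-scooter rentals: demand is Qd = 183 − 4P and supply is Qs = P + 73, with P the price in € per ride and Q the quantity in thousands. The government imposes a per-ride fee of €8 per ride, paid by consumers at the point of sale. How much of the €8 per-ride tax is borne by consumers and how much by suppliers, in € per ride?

Consumers bear €1.6 per ride; suppliers bear €6.4 per ride.

Without the tax, 183 − 4P = P + 73 gives 5P = 110, so P* = €22 and Q* = 95.
With the tax collected from consumers, demand (in seller-price terms) shifts: Qd = 183 − 4(P + 8).
New equilibrium: consumers pay €23.6, suppliers receive €15.6, Q = 88.6. (Wedge: Pb − Ps = 8.)
Burden on consumers: €1.6; on suppliers: €6.4. (They sum to €8.)
The less price-elastic side of the market bears the larger share of a per-unit tax.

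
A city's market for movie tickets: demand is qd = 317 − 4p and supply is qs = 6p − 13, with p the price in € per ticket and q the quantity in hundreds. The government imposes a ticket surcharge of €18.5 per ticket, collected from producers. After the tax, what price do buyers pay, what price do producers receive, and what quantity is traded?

Without the tax, 317 − 4p = 6p − 13 gives 10p = 330, so p* = €33 and q* = 185.
With the tax collected from producers, supply shifts: qs = 6(p − 18.5) − 13.
Solving gives q = 140.6 with buyers paying €44.1 and producers receiving €25.6 (the €18.5 wedge).
The less price-elastic side of the market bears the larger share of a per-unit tax.

Buyers pay €44.1; producers receive €25.6; quantity = 140.6.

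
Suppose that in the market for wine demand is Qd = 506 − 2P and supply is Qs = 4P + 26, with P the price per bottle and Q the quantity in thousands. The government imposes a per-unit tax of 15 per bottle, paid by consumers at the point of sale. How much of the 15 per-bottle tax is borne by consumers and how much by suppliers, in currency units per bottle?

Before the tax: set 506 − 2P = 4P + 26 → P* = 80, Q* = 346.
With the tax collected from consumers, demand (in seller-price terms) shifts: Qd = 506 − 2(P + 15).
Solving gives Q = 326 with consumers paying 90 and suppliers receiving 75 (the 15 wedge).
Burden on consumers: 10; on suppliers: 5. (They sum to 15.)

Consumers bear 10 per bottle; suppliers bear 5 per bottle.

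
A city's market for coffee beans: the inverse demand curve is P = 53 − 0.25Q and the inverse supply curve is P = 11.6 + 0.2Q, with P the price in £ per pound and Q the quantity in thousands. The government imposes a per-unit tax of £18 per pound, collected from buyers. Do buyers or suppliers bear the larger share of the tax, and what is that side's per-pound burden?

Buyers bear the larger share: £10 per pound.

Inverting to Q(P) form: Qd = 212 − 4P; Qs = 5P − 58.
Before the tax: set 212 − 4P = 5P − 58 → P* = £30, Q* = 92.
With the tax collected from buyers, demand (in seller-price terms) shifts: Qd = 212 − 4(P + 18).
New equilibrium: buyers pay £40, suppliers receive £22, Q = 52. (Wedge: Pb − Ps = 18.)
Per-pound burden: buyers £10, suppliers £8.
Buyers take the larger share because demand is less price-elastic here (demand slope 4 vs supply slope 5).
The less price-elastic side of the market bears the larger share of a per-unit tax.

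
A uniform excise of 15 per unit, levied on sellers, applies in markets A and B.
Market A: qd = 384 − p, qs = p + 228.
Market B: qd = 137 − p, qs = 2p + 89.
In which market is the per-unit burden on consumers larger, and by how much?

Market B, by 2.5.

Market A: pre-tax p* = 78, q* = 306; post-tax q = 298.5; per-unit burden on consumers = 7.5.
Market B: pre-tax p* = 16, q* = 121; post-tax q = 111; per-unit burden on consumers = 10.
Difference: 7.5 vs 10 → market B is larger by 2.5.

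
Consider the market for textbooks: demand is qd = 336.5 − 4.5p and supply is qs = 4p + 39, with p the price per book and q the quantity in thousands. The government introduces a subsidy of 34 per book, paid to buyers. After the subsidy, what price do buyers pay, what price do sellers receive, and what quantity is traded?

Without the subsidy, 336.5 − 4.5p = 4p + 39 gives 8.5p = 297.5, so p* = 35 and q* = 179.
With a per-unit subsidy paid to buyers, each effectively pays p − 34, so demand becomes qd = 336.5 − 4.5(p − 34).
New equilibrium: buyers pay 19, sellers receive 53, q = 251. (Wedge: pb − ps = −34.)

Buyers pay 19; sellers receive 53; quantity = 251.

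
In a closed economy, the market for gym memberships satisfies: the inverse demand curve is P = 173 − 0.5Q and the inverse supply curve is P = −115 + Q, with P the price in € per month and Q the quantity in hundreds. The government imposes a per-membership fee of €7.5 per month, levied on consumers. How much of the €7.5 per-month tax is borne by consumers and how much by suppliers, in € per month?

Consumers bear €2.5 per month; suppliers bear €5 per month.

Rewrite in direct form: Qd = 346 − 2P and Qs = P + 115.
Before the tax: set 346 − 2P = P + 115 → P* = €77, Q* = 192.
With the tax collected from consumers, demand (in seller-price terms) shifts: Qd = 346 − 2(P + 7.5).
Solving gives Q = 187 with consumers paying €79.5 and suppliers receiving €72 (the €7.5 wedge).
Burden on consumers: €2.5; on suppliers: €5. (They sum to €7.5.)
The less price-elastic side of the market bears the larger share of a per-unit tax.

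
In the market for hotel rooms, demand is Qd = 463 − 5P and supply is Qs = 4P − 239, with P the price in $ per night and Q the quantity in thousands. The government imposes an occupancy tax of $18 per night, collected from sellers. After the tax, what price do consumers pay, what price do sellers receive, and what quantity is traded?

Before the tax: set 463 − 5P = 4P − 239 → P* = $78, Q* = 73.
With the tax collected from sellers, supply shifts: Qs = 4(P − 18) − 239.
New equilibrium: consumers pay $86, sellers receive $68, Q = 33. (Wedge: Pb − Ps = 18.)

Consumers pay $86; sellers receive $68; quantity = 33.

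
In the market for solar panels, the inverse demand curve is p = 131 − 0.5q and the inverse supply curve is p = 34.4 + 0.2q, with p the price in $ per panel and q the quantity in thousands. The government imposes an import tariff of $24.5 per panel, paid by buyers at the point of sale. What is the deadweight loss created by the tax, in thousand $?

Rewrite in direct form: qd = 262 − 2p and qs = 5p − 172.
Before the tax: set 262 − 2p = 5p − 172 → p* = $62, q* = 138.
With the tax collected from buyers, demand (in seller-price terms) shifts: qd = 262 − 2(p + 24.5).
Solving gives q = 103 with buyers paying $79.5 and suppliers receiving $55 (the $24.5 wedge).
Quantity falls by |ΔQ| = |138 − 103| = 35.
DWL = ½ · t · |ΔQ| = ½ · 24.5 · 35 = $428.75.

Deadweight loss = $428.75 thousand.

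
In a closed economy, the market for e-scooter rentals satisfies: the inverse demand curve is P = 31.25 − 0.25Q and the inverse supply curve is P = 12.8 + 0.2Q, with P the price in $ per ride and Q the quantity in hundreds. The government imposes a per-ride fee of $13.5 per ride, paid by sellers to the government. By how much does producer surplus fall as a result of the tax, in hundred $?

Rewrite in direct form: Qd = 125 − 4P and Qs = 5P − 64.
Without the tax, 125 − 4P = 5P − 64 gives 9P = 189, so P* = $21 and Q* = 41.
With the tax collected from sellers, supply shifts: Qs = 5(P − 13.5) − 64.
New equilibrium: consumers pay $28.5, sellers receive $15, Q = 11. (Wedge: Pb − Ps = 13.5.)
ΔPS is the trapezoid between Q = 11 and Q = 41 of height $6: ½ · (41 + 11) · 6 = $156.

Producer surplus falls by $156 hundred.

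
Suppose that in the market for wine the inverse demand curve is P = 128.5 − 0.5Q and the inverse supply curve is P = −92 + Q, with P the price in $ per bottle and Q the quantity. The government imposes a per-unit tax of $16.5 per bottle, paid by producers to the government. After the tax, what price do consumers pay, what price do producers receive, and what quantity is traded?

Consumers pay $60.5; producers receive $44; quantity = 136.

Inverting to Q(P) form: Qd = 257 − 2P; Qs = P + 92.
Before the tax: set 257 − 2P = P + 92 → P* = $55, Q* = 147.
With the tax collected from producers, supply shifts: Qs = (P − 16.5) + 92.
New equilibrium: consumers pay $60.5, producers receive $44, Q = 136. (Wedge: Pb − Ps = 16.5.)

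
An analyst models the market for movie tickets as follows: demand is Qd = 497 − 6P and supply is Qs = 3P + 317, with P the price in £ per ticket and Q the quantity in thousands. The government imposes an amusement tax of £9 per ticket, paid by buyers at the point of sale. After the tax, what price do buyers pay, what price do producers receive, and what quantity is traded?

Before the tax: set 497 − 6P = 3P + 317 → P* = £20, Q* = 377.
With the tax collected from buyers, demand (in seller-price terms) shifts: Qd = 497 − 6(P + 9).
New equilibrium: buyers pay £23, producers receive £14, Q = 359. (Wedge: Pb − Ps = 9.)
The less price-elastic side of the market bears the larger share of a per-unit tax.

Buyers pay £23; producers receive £14; quantity = 359.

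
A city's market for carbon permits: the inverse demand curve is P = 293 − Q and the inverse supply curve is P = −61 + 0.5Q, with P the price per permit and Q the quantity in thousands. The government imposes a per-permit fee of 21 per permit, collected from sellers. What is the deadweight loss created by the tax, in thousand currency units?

Deadweight loss = 147 thousand.

Rewrite in direct form: Qd = 293 − P and Qs = 2P + 122.
Before the tax: set 293 − P = 2P + 122 → P* = 57, Q* = 236.
With the tax collected from sellers, supply shifts: Qs = 2(P − 21) + 122.
Solving gives Q = 222 with consumers paying 71 and sellers receiving 50 (the 21 wedge).
Quantity falls by |ΔQ| = |236 − 222| = 14.
DWL = ½ · t · |ΔQ| = ½ · 21 · 14 = 147.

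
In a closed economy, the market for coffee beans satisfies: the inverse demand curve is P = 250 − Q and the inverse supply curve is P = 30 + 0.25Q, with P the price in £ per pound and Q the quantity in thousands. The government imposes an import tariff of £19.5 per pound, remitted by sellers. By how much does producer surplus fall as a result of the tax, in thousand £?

Inverting to Q(P) form: Qd = 250 − P; Qs = 4P − 120.
Before the tax: set 250 − P = 4P − 120 → P* = £74, Q* = 176.
With the tax collected from sellers, supply shifts: Qs = 4(P − 19.5) − 120.
Solving gives Q = 160.4 with buyers paying £89.6 and sellers receiving £70.1 (the £19.5 wedge).
ΔPS is the trapezoid between Q = 160.4 and Q = 176 of height £3.9: ½ · (176 + 160.4) · 3.9 = £655.98.

Producer surplus falls by £655.98 thousand.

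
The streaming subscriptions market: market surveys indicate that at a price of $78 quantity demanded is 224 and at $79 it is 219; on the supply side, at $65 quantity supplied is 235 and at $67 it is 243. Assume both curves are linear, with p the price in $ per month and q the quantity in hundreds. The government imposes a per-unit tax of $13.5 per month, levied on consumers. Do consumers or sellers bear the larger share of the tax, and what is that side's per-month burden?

Demand slope: (219 − 224)/(79 − 78) = -5, so qd = 614 − 5p.
Supply slope: (243 − 235)/(67 − 65) = 4, so qs = 4p − 25.
Without the tax, 614 − 5p = 4p − 25 gives 9p = 639, so p* = $71 and q* = 259.
With the tax collected from consumers, demand (in seller-price terms) shifts: qd = 614 − 5(p + 13.5).
New equilibrium: consumers pay $77, sellers receive $63.5, q = 229. (Wedge: pb − ps = 13.5.)
Per-month burden: consumers $6, sellers $7.5.
Sellers take the larger share because supply is less price-elastic here (demand slope 5 vs supply slope 4).

Sellers bear the larger share: $7.5 per month.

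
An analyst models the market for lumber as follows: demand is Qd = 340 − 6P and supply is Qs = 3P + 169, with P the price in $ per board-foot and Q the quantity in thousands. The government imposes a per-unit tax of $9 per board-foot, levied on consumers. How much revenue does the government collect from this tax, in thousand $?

Before the tax: set 340 − 6P = 3P + 169 → P* = $19, Q* = 226.
With the tax collected from consumers, demand (in seller-price terms) shifts: Qd = 340 − 6(P + 9).
New equilibrium: consumers pay $22, producers receive $13, Q = 208. (Wedge: Pb − Ps = 9.)
Revenue = t · Q = 9 · 208 = $1872.

Tax revenue = $1872 thousand.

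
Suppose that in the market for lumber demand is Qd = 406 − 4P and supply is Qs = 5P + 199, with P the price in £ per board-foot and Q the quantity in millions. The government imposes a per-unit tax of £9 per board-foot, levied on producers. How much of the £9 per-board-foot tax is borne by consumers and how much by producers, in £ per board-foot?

Before the tax: set 406 − 4P = 5P + 199 → P* = £23, Q* = 314.
With the tax collected from producers, supply shifts: Qs = 5(P − 9) + 199.
Solving gives Q = 294 with consumers paying £28 and producers receiving £19 (the £9 wedge).
Burden on consumers: £5; on producers: £4. (They sum to £9.)

Consumers bear £5 per board-foot; producers bear £4 per board-foot.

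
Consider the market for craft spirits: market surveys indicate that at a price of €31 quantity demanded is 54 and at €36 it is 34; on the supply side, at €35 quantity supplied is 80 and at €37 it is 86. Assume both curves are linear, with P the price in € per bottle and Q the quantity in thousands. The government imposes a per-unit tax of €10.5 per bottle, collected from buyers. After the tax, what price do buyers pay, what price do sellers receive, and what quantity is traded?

Buyers pay €33.5; sellers receive €23; quantity = 44.

Demand slope: (34 − 54)/(36 − 31) = -4, so Qd = 178 − 4P.
Supply slope: (86 − 80)/(37 − 35) = 3, so Qs = 3P − 25.
Before the tax: set 178 − 4P = 3P − 25 → P* = €29, Q* = 62.
With the tax collected from buyers, demand (in seller-price terms) shifts: Qd = 178 − 4(P + 10.5).
New equilibrium: buyers pay €33.5, sellers receive €23, Q = 44. (Wedge: Pb − Ps = 10.5.)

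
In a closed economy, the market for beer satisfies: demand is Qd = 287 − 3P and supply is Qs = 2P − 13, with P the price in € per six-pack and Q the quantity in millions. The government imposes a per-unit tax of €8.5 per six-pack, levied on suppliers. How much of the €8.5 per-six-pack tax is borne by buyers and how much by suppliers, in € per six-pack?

Without the tax, 287 − 3P = 2P − 13 gives 5P = 300, so P* = €60 and Q* = 107.
With the tax collected from suppliers, supply shifts: Qs = 2(P − 8.5) − 13.
Solving gives Q = 96.8 with buyers paying €63.4 and suppliers receiving €54.9 (the €8.5 wedge).
Burden on buyers: €3.4; on suppliers: €5.1. (They sum to €8.5.)

Buyers bear €3.4 per six-pack; suppliers bear €5.1 per six-pack.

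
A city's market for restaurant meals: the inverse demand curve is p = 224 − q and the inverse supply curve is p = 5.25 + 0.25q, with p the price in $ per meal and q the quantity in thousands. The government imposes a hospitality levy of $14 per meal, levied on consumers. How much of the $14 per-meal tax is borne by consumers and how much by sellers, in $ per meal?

Consumers bear $11.2 per meal; sellers bear $2.8 per meal.

Rewrite in direct form: qd = 224 − p and qs = 4p − 21.
Without the tax, 224 − p = 4p − 21 gives 5p = 245, so p* = $49 and q* = 175.
With the tax collected from consumers, demand (in seller-price terms) shifts: qd = 224 − (p + 14).
Solving gives q = 163.8 with consumers paying $60.2 and sellers receiving $46.2 (the $14 wedge).
Burden on consumers: $11.2; on sellers: $2.8. (They sum to $14.)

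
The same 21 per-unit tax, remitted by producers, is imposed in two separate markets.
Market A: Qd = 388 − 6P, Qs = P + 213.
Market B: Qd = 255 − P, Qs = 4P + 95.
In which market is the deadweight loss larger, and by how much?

Market A, by 12.6.

Market A: pre-tax P* = 25, Q* = 238; post-tax Q = 220; deadweight loss = 189.
Market B: pre-tax P* = 32, Q* = 223; post-tax Q = 206.2; deadweight loss = 176.4.
Difference: 189 vs 176.4 → market A is larger by 12.6.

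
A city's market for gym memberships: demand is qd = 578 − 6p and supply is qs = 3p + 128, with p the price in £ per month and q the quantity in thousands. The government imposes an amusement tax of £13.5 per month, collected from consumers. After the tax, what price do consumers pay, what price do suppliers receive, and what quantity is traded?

Without the tax, 578 − 6p = 3p + 128 gives 9p = 450, so p* = £50 and q* = 278.
With the tax collected from consumers, demand (in seller-price terms) shifts: qd = 578 − 6(p + 13.5).
New equilibrium: consumers pay £54.5, suppliers receive £41, q = 251. (Wedge: pb − ps = 13.5.)

Consumers pay £54.5; suppliers receive £41; quantity = 251.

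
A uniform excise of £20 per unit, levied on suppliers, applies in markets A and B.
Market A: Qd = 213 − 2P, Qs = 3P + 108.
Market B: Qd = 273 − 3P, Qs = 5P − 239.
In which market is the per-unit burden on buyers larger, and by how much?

Market B, by £0.5.

Market A: pre-tax P* = £21, Q* = 171; post-tax Q = 147; per-unit burden on buyers = £12.
Market B: pre-tax P* = £64, Q* = 81; post-tax Q = 43.5; per-unit burden on buyers = £12.5.
Difference: £12 vs £12.5 → market B is larger by £0.5.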